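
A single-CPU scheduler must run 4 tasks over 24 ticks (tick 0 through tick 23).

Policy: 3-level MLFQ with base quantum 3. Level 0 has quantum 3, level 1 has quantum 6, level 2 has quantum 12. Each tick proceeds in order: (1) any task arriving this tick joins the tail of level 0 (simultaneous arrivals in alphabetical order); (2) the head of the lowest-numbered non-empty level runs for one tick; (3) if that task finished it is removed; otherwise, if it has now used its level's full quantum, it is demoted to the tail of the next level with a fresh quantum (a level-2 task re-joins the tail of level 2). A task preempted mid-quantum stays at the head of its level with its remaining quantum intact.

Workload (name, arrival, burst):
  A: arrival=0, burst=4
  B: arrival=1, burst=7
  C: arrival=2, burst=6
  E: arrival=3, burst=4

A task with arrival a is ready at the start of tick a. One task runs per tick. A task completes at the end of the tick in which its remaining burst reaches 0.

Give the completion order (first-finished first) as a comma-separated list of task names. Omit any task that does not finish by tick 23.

t=0: L0/L1/L2 = A/-/- → run A
t=1: L0/L1/L2 = AB/-/- → run A
t=2: L0/L1/L2 = ABC/-/- → run A
t=3: L0/L1/L2 = BCE/A/- → run B
t=4: L0/L1/L2 = BCE/A/- → run B
t=5: L0/L1/L2 = BCE/A/- → run B
t=6: L0/L1/L2 = CE/AB/- → run C
t=7: L0/L1/L2 = CE/AB/- → run C
t=8: L0/L1/L2 = CE/AB/- → run C
t=9: L0/L1/L2 = E/ABC/- → run E
t=10: L0/L1/L2 = E/ABC/- → run E
t=11: L0/L1/L2 = E/ABC/- → run E
t=12: L0/L1/L2 = -/ABCE/- → run A
t=13: L0/L1/L2 = -/BCE/- → run B
t=14: L0/L1/L2 = -/BCE/- → run B
t=15: L0/L1/L2 = -/BCE/- → run B
t=16: L0/L1/L2 = -/BCE/- → run B
t=17: L0/L1/L2 = -/CE/- → run C
t=18: L0/L1/L2 = -/CE/- → run C
t=19: L0/L1/L2 = -/CE/- → run C
t=20: L0/L1/L2 = -/E/- → run E
t=21: (idle)
t=22: (idle)
t=23: (idle)

completion order = A, B, C, E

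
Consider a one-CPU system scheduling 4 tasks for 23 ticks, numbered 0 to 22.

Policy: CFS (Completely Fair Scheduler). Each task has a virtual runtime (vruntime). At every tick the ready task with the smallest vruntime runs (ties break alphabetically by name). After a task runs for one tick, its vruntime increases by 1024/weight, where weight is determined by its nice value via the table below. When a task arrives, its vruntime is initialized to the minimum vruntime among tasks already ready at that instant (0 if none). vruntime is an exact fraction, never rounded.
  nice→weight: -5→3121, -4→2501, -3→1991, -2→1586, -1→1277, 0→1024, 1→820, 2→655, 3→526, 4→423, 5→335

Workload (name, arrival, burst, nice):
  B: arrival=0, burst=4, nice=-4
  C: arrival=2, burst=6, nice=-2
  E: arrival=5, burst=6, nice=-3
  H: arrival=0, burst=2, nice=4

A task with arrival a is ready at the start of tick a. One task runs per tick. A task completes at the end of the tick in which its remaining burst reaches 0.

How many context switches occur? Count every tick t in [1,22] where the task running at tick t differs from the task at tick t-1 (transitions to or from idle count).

t=0: vr[B=0 H=0] → run B
t=1: vr[B=1024/2501 H=0] → run H
t=2: vr[B=1024/2501 C=1024/2501 H=1024/423] → run B
t=3: vr[B=2048/2501 C=1024/2501 H=1024/423] → run C
t=4: vr[B=2048/2501 C=34304/32513 H=1024/423] → run B
t=5: vr[B=3072/2501 C=34304/32513 E=34304/32513 H=1024/423] → run C
t=6: vr[B=3072/2501 C=55296/32513 E=34304/32513 H=1024/423] → run E
t=7: vr[B=3072/2501 C=55296/32513 E=101592576/64733383 H=1024/423] → run B
t=8: vr[C=55296/32513 E=101592576/64733383 H=1024/423] → run E
t=9: vr[C=55296/32513 E=134885888/64733383 H=1024/423] → run C
t=10: vr[C=76288/32513 E=134885888/64733383 H=1024/423] → run E
t=11: vr[C=76288/32513 E=168179200/64733383 H=1024/423] → run C
t=12: vr[C=97280/32513 E=168179200/64733383 H=1024/423] → run H
t=13: vr[C=97280/32513 E=168179200/64733383] → run E
t=14: vr[C=97280/32513 E=201472512/64733383] → run C
t=15: vr[C=118272/32513 E=201472512/64733383] → run E
t=16: vr[C=118272/32513 E=234765824/64733383] → run E
t=17: vr[C=118272/32513] → run C
t=18: (idle)
t=19: (idle)
t=20: (idle)
t=21: (idle)
t=22: (idle)

context switches = 17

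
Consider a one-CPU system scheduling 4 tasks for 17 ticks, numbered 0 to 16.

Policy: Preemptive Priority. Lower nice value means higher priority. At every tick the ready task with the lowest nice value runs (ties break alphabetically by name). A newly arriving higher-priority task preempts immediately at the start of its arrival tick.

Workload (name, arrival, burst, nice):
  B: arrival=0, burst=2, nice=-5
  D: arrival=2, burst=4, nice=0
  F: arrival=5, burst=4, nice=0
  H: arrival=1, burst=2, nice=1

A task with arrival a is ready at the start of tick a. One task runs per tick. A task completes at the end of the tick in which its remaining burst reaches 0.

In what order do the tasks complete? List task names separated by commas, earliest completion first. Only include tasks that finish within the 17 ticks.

t=0: ready={B} → run B
t=1: ready={B,H} → run B
t=2: ready={D,H} → run D
t=3: ready={D,H} → run D
t=4: ready={D,H} → run D
t=5: ready={D,F,H} → run D
t=6: ready={F,H} → run F
t=7: ready={F,H} → run F
t=8: ready={F,H} → run F
t=9: ready={F,H} → run F
t=10: ready={H} → run H
t=11: ready={H} → run H
t=12: (idle)
t=13: (idle)
t=14: (idle)
t=15: (idle)
t=16: (idle)

completion order = B, D, F, H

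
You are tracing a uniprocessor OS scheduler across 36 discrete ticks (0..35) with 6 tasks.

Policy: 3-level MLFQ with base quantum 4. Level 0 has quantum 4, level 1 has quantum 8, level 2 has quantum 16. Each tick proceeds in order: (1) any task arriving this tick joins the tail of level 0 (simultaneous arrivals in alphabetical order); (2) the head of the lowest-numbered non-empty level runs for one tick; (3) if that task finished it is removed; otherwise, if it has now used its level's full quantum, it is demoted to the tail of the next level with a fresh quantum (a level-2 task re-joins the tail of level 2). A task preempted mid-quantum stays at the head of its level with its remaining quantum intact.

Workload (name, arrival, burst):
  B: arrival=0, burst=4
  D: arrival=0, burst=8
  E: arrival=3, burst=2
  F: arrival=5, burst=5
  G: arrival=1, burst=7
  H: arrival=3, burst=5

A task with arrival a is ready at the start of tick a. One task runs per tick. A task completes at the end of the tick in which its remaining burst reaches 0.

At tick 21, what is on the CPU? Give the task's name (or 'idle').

running at tick 21 = F

t=0: L0/L1/L2 = BD/-/- → run B
t=1: L0/L1/L2 = BDG/-/- → run B
t=2: L0/L1/L2 = BDG/-/- → run B
t=3: L0/L1/L2 = BDGEH/-/- → run B
t=4: L0/L1/L2 = DGEH/-/- → run D
t=5: L0/L1/L2 = DGEHF/-/- → run D
t=6: L0/L1/L2 = DGEHF/-/- → run D
t=7: L0/L1/L2 = DGEHF/-/- → run D
t=8: L0/L1/L2 = GEHF/D/- → run G
t=9: L0/L1/L2 = GEHF/D/- → run G
t=10: L0/L1/L2 = GEHF/D/- → run G
t=11: L0/L1/L2 = GEHF/D/- → run G
t=12: L0/L1/L2 = EHF/DG/- → run E
t=13: L0/L1/L2 = EHF/DG/- → run E
t=14: L0/L1/L2 = HF/DG/- → run H
t=15: L0/L1/L2 = HF/DG/- → run H
t=16: L0/L1/L2 = HF/DG/- → run H
t=17: L0/L1/L2 = HF/DG/- → run H
t=18: L0/L1/L2 = F/DGH/- → run F
t=19: L0/L1/L2 = F/DGH/- → run F
t=20: L0/L1/L2 = F/DGH/- → run F
t=21: L0/L1/L2 = F/DGH/- → run F
t=22: L0/L1/L2 = -/DGHF/- → run D
t=23: L0/L1/L2 = -/DGHF/- → run D
t=24: L0/L1/L2 = -/DGHF/- → run D
t=25: L0/L1/L2 = -/DGHF/- → run D
t=26: L0/L1/L2 = -/GHF/- → run G
t=27: L0/L1/L2 = -/GHF/- → run G
t=28: L0/L1/L2 = -/GHF/- → run G
t=29: L0/L1/L2 = -/HF/- → run H
t=30: L0/L1/L2 = -/F/- → run F
t=31: (idle)
t=32: (idle)
t=33: (idle)
t=34: (idle)
t=35: (idle)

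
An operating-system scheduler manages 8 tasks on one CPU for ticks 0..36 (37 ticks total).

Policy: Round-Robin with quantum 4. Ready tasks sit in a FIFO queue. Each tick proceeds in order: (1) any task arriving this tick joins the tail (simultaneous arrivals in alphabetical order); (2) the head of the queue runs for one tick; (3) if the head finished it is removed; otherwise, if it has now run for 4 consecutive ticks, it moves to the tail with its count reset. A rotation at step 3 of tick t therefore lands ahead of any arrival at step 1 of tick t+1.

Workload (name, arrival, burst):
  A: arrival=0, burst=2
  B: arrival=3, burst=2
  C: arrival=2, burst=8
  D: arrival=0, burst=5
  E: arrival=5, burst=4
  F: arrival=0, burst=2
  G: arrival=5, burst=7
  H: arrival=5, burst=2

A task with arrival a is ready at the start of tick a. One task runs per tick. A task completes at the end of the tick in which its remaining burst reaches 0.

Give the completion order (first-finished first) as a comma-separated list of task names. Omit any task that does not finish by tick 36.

completion order = A, F, B, E, H, D, C, G

t=0: queue=[A,D,F] q_used=0 → run A
t=1: queue=[A,D,F] q_used=1 → run A
t=2: queue=[D,F,C] q_used=0 → run D
t=3: queue=[D,F,C,B] q_used=1 → run D
t=4: queue=[D,F,C,B] q_used=2 → run D
t=5: queue=[D,F,C,B,E,G,H] q_used=3 → run D
t=6: queue=[F,C,B,E,G,H,D] q_used=0 → run F
t=7: queue=[F,C,B,E,G,H,D] q_used=1 → run F
t=8: queue=[C,B,E,G,H,D] q_used=0 → run C
t=9: queue=[C,B,E,G,H,D] q_used=1 → run C
t=10: queue=[C,B,E,G,H,D] q_used=2 → run C
t=11: queue=[C,B,E,G,H,D] q_used=3 → run C
t=12: queue=[B,E,G,H,D,C] q_used=0 → run B
t=13: queue=[B,E,G,H,D,C] q_used=1 → run B
t=14: queue=[E,G,H,D,C] q_used=0 → run E
t=15: queue=[E,G,H,D,C] q_used=1 → run E
t=16: queue=[E,G,H,D,C] q_used=2 → run E
t=17: queue=[E,G,H,D,C] q_used=3 → run E
t=18: queue=[G,H,D,C] q_used=0 → run G
t=19: queue=[G,H,D,C] q_used=1 → run G
t=20: queue=[G,H,D,C] q_used=2 → run G
t=21: queue=[G,H,D,C] q_used=3 → run G
t=22: queue=[H,D,C,G] q_used=0 → run H
t=23: queue=[H,D,C,G] q_used=1 → run H
t=24: queue=[D,C,G] q_used=0 → run D
t=25: queue=[C,G] q_used=0 → run C
t=26: queue=[C,G] q_used=1 → run C
t=27: queue=[C,G] q_used=2 → run C
t=28: queue=[C,G] q_used=3 → run C
t=29: queue=[G] q_used=0 → run G
t=30: queue=[G] q_used=1 → run G
t=31: queue=[G] q_used=2 → run G
t=32: (idle)
t=33: (idle)
t=34: (idle)
t=35: (idle)
t=36: (idle)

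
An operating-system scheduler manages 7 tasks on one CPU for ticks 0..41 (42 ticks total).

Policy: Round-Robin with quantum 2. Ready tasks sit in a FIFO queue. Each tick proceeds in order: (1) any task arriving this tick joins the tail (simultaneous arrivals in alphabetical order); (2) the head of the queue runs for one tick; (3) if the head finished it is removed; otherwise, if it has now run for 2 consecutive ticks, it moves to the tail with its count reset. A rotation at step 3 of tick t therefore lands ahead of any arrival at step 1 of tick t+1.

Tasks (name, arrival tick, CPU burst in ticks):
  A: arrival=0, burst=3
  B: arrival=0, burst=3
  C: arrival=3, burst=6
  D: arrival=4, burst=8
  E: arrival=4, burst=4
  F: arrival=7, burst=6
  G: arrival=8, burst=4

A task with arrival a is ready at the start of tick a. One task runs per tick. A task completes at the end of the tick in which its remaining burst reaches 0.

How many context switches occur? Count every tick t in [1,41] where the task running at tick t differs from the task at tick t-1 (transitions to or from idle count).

t=0: queue=[A,B] q_used=0 → run A
t=1: queue=[A,B] q_used=1 → run A
t=2: queue=[B,A] q_used=0 → run B
t=3: queue=[B,A,C] q_used=1 → run B
t=4: queue=[A,C,B,D,E] q_used=0 → run A
t=5: queue=[C,B,D,E] q_used=0 → run C
t=6: queue=[C,B,D,E] q_used=1 → run C
t=7: queue=[B,D,E,C,F] q_used=0 → run B
t=8: queue=[D,E,C,F,G] q_used=0 → run D
t=9: queue=[D,E,C,F,G] q_used=1 → run D
t=10: queue=[E,C,F,G,D] q_used=0 → run E
t=11: queue=[E,C,F,G,D] q_used=1 → run E
t=12: queue=[C,F,G,D,E] q_used=0 → run C
t=13: queue=[C,F,G,D,E] q_used=1 → run C
t=14: queue=[F,G,D,E,C] q_used=0 → run F
t=15: queue=[F,G,D,E,C] q_used=1 → run F
t=16: queue=[G,D,E,C,F] q_used=0 → run G
t=17: queue=[G,D,E,C,F] q_used=1 → run G
t=18: queue=[D,E,C,F,G] q_used=0 → run D
t=19: queue=[D,E,C,F,G] q_used=1 → run D
t=20: queue=[E,C,F,G,D] q_used=0 → run E
t=21: queue=[E,C,F,G,D] q_used=1 → run E
t=22: queue=[C,F,G,D] q_used=0 → run C
t=23: queue=[C,F,G,D] q_used=1 → run C
t=24: queue=[F,G,D] q_used=0 → run F
t=25: queue=[F,G,D] q_used=1 → run F
t=26: queue=[G,D,F] q_used=0 → run G
t=27: queue=[G,D,F] q_used=1 → run G
t=28: queue=[D,F] q_used=0 → run D
t=29: queue=[D,F] q_used=1 → run D
t=30: queue=[F,D] q_used=0 → run F
t=31: queue=[F,D] q_used=1 → run F
t=32: queue=[D] q_used=0 → run D
t=33: queue=[D] q_used=1 → run D
t=34: (idle)
t=35: (idle)
t=36: (idle)
t=37: (idle)
t=38: (idle)
t=39: (idle)
t=40: (idle)
t=41: (idle)

context switches = 18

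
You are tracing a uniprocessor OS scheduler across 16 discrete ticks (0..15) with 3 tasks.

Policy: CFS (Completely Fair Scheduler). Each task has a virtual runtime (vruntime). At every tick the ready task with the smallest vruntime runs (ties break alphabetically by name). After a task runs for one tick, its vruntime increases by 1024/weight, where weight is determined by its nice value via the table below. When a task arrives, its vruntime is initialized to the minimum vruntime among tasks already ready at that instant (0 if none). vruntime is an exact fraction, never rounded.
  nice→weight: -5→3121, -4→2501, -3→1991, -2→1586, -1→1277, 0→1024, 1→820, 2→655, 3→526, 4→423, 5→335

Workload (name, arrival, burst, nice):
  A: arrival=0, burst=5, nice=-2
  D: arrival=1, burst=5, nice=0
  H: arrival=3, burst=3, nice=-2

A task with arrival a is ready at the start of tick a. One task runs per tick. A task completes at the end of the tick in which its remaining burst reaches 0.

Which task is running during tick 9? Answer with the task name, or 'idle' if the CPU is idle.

running at tick 9 = H

t=0: vr[A=0] → run A
t=1: vr[A=512/793 D=512/793] → run A
t=2: vr[A=1024/793 D=512/793] → run D
t=3: vr[A=1024/793 D=1305/793 H=1024/793] → run A
t=4: vr[A=1536/793 D=1305/793 H=1024/793] → run H
t=5: vr[A=1536/793 D=1305/793 H=1536/793] → run D
t=6: vr[A=1536/793 D=2098/793 H=1536/793] → run A
t=7: vr[A=2048/793 D=2098/793 H=1536/793] → run H
t=8: vr[A=2048/793 D=2098/793 H=2048/793] → run A
t=9: vr[D=2098/793 H=2048/793] → run H
t=10: vr[D=2098/793] → run D
t=11: vr[D=2891/793] → run D
t=12: vr[D=3684/793] → run D
t=13: (idle)
t=14: (idle)
t=15: (idle)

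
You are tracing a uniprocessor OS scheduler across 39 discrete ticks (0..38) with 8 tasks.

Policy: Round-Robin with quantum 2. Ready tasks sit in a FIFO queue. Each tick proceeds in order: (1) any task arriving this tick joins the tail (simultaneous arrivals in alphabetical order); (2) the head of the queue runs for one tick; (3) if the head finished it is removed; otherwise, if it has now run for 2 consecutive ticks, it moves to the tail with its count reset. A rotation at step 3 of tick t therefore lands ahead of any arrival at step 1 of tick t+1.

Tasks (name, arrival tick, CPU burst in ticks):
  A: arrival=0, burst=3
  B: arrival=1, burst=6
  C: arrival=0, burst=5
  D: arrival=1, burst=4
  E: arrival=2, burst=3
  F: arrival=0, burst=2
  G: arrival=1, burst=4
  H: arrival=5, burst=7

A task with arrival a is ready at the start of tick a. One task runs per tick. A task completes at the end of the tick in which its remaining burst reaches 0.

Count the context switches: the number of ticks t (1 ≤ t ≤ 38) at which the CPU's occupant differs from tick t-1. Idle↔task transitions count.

t=0: queue=[A,C,F] q_used=0 → run A
t=1: queue=[A,C,F,B,D,G] q_used=1 → run A
t=2: queue=[C,F,B,D,G,A,E] q_used=0 → run C
t=3: queue=[C,F,B,D,G,A,E] q_used=1 → run C
t=4: queue=[F,B,D,G,A,E,C] q_used=0 → run F
t=5: queue=[F,B,D,G,A,E,C,H] q_used=1 → run F
t=6: queue=[B,D,G,A,E,C,H] q_used=0 → run B
t=7: queue=[B,D,G,A,E,C,H] q_used=1 → run B
t=8: queue=[D,G,A,E,C,H,B] q_used=0 → run D
t=9: queue=[D,G,A,E,C,H,B] q_used=1 → run D
t=10: queue=[G,A,E,C,H,B,D] q_used=0 → run G
t=11: queue=[G,A,E,C,H,B,D] q_used=1 → run G
t=12: queue=[A,E,C,H,B,D,G] q_used=0 → run A
t=13: queue=[E,C,H,B,D,G] q_used=0 → run E
t=14: queue=[E,C,H,B,D,G] q_used=1 → run E
t=15: queue=[C,H,B,D,G,E] q_used=0 → run C
t=16: queue=[C,H,B,D,G,E] q_used=1 → run C
t=17: queue=[H,B,D,G,E,C] q_used=0 → run H
t=18: queue=[H,B,D,G,E,C] q_used=1 → run H
t=19: queue=[B,D,G,E,C,H] q_used=0 → run B
t=20: queue=[B,D,G,E,C,H] q_used=1 → run B
t=21: queue=[D,G,E,C,H,B] q_used=0 → run D
t=22: queue=[D,G,E,C,H,B] q_used=1 → run D
t=23: queue=[G,E,C,H,B] q_used=0 → run G
t=24: queue=[G,E,C,H,B] q_used=1 → run G
t=25: queue=[E,C,H,B] q_used=0 → run E
t=26: queue=[C,H,B] q_used=0 → run C
t=27: queue=[H,B] q_used=0 → run H
t=28: queue=[H,B] q_used=1 → run H
t=29: queue=[B,H] q_used=0 → run B
t=30: queue=[B,H] q_used=1 → run B
t=31: queue=[H] q_used=0 → run H
t=32: queue=[H] q_used=1 → run H
t=33: queue=[H] q_used=0 → run H
t=34: (idle)
t=35: (idle)
t=36: (idle)
t=37: (idle)
t=38: (idle)

context switches = 18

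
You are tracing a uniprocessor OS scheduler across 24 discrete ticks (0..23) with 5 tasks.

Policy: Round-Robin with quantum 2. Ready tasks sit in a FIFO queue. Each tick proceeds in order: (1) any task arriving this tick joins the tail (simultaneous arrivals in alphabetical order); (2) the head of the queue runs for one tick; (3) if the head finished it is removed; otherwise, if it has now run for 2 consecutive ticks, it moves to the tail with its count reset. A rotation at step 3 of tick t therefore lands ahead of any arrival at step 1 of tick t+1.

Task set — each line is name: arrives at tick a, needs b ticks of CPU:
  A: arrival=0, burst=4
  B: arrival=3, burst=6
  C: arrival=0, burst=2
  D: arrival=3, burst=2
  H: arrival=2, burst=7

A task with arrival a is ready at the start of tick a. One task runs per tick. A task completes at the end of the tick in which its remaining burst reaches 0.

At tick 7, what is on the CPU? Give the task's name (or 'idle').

running at tick 7 = H

t=0: queue=[A,C] q_used=0 → run A
t=1: queue=[A,C] q_used=1 → run A
t=2: queue=[C,A,H] q_used=0 → run C
t=3: queue=[C,A,H,B,D] q_used=1 → run C
t=4: queue=[A,H,B,D] q_used=0 → run A
t=5: queue=[A,H,B,D] q_used=1 → run A
t=6: queue=[H,B,D] q_used=0 → run H
t=7: queue=[H,B,D] q_used=1 → run H
t=8: queue=[B,D,H] q_used=0 → run B
t=9: queue=[B,D,H] q_used=1 → run B
t=10: queue=[D,H,B] q_used=0 → run D
t=11: queue=[D,H,B] q_used=1 → run D
t=12: queue=[H,B] q_used=0 → run H
t=13: queue=[H,B] q_used=1 → run H
t=14: queue=[B,H] q_used=0 → run B
t=15: queue=[B,H] q_used=1 → run B
t=16: queue=[H,B] q_used=0 → run H
t=17: queue=[H,B] q_used=1 → run H
t=18: queue=[B,H] q_used=0 → run B
t=19: queue=[B,H] q_used=1 → run B
t=20: queue=[H] q_used=0 → run H
t=21: (idle)
t=22: (idle)
t=23: (idle)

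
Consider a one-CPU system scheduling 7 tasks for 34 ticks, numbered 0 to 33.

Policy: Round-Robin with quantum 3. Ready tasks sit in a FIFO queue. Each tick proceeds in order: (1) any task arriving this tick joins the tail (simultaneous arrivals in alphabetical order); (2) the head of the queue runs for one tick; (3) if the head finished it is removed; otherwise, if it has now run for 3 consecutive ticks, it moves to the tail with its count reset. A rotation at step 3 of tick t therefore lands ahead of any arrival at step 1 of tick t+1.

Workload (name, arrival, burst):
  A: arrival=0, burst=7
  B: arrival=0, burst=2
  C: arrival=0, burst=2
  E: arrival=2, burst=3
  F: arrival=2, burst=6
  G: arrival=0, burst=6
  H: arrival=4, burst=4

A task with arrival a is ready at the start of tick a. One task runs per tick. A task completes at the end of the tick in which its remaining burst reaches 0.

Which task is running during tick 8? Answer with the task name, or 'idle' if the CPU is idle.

t=0: queue=[A,B,C,G] q_used=0 → run A
t=1: queue=[A,B,C,G] q_used=1 → run A
t=2: queue=[A,B,C,G,E,F] q_used=2 → run A
t=3: queue=[B,C,G,E,F,A] q_used=0 → run B
t=4: queue=[B,C,G,E,F,A,H] q_used=1 → run B
t=5: queue=[C,G,E,F,A,H] q_used=0 → run C
t=6: queue=[C,G,E,F,A,H] q_used=1 → run C
t=7: queue=[G,E,F,A,H] q_used=0 → run G
t=8: queue=[G,E,F,A,H] q_used=1 → run G
t=9: queue=[G,E,F,A,H] q_used=2 → run G
t=10: queue=[E,F,A,H,G] q_used=0 → run E
t=11: queue=[E,F,A,H,G] q_used=1 → run E
t=12: queue=[E,F,A,H,G] q_used=2 → run E
t=13: queue=[F,A,H,G] q_used=0 → run F
t=14: queue=[F,A,H,G] q_used=1 → run F
t=15: queue=[F,A,H,G] q_used=2 → run F
t=16: queue=[A,H,G,F] q_used=0 → run A
t=17: queue=[A,H,G,F] q_used=1 → run A
t=18: queue=[A,H,G,F] q_used=2 → run A
t=19: queue=[H,G,F,A] q_used=0 → run H
t=20: queue=[H,G,F,A] q_used=1 → run H
t=21: queue=[H,G,F,A] q_used=2 → run H
t=22: queue=[G,F,A,H] q_used=0 → run G
t=23: queue=[G,F,A,H] q_used=1 → run G
t=24: queue=[G,F,A,H] q_used=2 → run G
t=25: queue=[F,A,H] q_used=0 → run F
t=26: queue=[F,A,H] q_used=1 → run F
t=27: queue=[F,A,H] q_used=2 → run F
t=28: queue=[A,H] q_used=0 → run A
t=29: queue=[H] q_used=0 → run H
t=30: (idle)
t=31: (idle)
t=32: (idle)
t=33: (idle)

running at tick 8 = G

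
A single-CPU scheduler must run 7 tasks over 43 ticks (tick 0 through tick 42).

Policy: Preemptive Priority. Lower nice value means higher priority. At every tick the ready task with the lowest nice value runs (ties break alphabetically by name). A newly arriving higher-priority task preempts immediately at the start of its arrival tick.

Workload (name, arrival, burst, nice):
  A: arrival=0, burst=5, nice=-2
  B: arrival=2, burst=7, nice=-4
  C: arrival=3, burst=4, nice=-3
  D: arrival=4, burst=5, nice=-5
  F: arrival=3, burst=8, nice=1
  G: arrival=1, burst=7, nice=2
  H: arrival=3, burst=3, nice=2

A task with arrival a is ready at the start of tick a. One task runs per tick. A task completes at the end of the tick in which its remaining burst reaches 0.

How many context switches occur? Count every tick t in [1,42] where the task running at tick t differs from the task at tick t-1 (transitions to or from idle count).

context switches = 9

t=0: ready={A} → run A
t=1: ready={A,G} → run A
t=2: ready={A,B,G} → run B
t=3: ready={A,B,C,F,G,H} → run B
t=4: ready={A,B,C,D,F,G,H} → run D
t=5: ready={A,B,C,D,F,G,H} → run D
t=6: ready={A,B,C,D,F,G,H} → run D
t=7: ready={A,B,C,D,F,G,H} → run D
t=8: ready={A,B,C,D,F,G,H} → run D
t=9: ready={A,B,C,F,G,H} → run B
t=10: ready={A,B,C,F,G,H} → run B
t=11: ready={A,B,C,F,G,H} → run B
t=12: ready={A,B,C,F,G,H} → run B
t=13: ready={A,B,C,F,G,H} → run B
t=14: ready={A,C,F,G,H} → run C
t=15: ready={A,C,F,G,H} → run C
t=16: ready={A,C,F,G,H} → run C
t=17: ready={A,C,F,G,H} → run C
t=18: ready={A,F,G,H} → run A
t=19: ready={A,F,G,H} → run A
t=20: ready={A,F,G,H} → run A
t=21: ready={F,G,H} → run F
t=22: ready={F,G,H} → run F
t=23: ready={F,G,H} → run F
t=24: ready={F,G,H} → run F
t=25: ready={F,G,H} → run F
t=26: ready={F,G,H} → run F
t=27: ready={F,G,H} → run F
t=28: ready={F,G,H} → run F
t=29: ready={G,H} → run G
t=30: ready={G,H} → run G
t=31: ready={G,H} → run G
t=32: ready={G,H} → run G
t=33: ready={G,H} → run G
t=34: ready={G,H} → run G
t=35: ready={G,H} → run G
t=36: ready={H} → run H
t=37: ready={H} → run H
t=38: ready={H} → run H
t=39: (idle)
t=40: (idle)
t=41: (idle)
t=42: (idle)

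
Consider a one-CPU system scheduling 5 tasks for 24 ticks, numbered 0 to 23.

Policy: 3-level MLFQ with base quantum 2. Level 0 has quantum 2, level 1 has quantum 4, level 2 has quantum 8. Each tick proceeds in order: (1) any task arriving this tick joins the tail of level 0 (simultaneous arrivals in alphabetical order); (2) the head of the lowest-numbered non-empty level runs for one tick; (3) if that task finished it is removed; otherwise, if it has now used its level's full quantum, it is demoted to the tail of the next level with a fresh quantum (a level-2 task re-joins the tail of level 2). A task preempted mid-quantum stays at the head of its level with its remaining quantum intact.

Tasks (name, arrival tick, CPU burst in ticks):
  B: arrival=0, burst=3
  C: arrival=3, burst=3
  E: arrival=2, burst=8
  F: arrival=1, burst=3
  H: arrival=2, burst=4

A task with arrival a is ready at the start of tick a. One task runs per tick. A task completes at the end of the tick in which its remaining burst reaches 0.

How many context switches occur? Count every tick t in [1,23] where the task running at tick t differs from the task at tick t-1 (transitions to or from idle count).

t=0: L0/L1/L2 = B/-/- → run B
t=1: L0/L1/L2 = BF/-/- → run B
t=2: L0/L1/L2 = FEH/B/- → run F
t=3: L0/L1/L2 = FEHC/B/- → run F
t=4: L0/L1/L2 = EHC/BF/- → run E
t=5: L0/L1/L2 = EHC/BF/- → run E
t=6: L0/L1/L2 = HC/BFE/- → run H
t=7: L0/L1/L2 = HC/BFE/- → run H
t=8: L0/L1/L2 = C/BFEH/- → run C
t=9: L0/L1/L2 = C/BFEH/- → run C
t=10: L0/L1/L2 = -/BFEHC/- → run B
t=11: L0/L1/L2 = -/FEHC/- → run F
t=12: L0/L1/L2 = -/EHC/- → run E
t=13: L0/L1/L2 = -/EHC/- → run E
t=14: L0/L1/L2 = -/EHC/- → run E
t=15: L0/L1/L2 = -/EHC/- → run E
t=16: L0/L1/L2 = -/HC/E → run H
t=17: L0/L1/L2 = -/HC/E → run H
t=18: L0/L1/L2 = -/C/E → run C
t=19: L0/L1/L2 = -/-/E → run E
t=20: L0/L1/L2 = -/-/E → run E
t=21: (idle)
t=22: (idle)
t=23: (idle)

context switches = 11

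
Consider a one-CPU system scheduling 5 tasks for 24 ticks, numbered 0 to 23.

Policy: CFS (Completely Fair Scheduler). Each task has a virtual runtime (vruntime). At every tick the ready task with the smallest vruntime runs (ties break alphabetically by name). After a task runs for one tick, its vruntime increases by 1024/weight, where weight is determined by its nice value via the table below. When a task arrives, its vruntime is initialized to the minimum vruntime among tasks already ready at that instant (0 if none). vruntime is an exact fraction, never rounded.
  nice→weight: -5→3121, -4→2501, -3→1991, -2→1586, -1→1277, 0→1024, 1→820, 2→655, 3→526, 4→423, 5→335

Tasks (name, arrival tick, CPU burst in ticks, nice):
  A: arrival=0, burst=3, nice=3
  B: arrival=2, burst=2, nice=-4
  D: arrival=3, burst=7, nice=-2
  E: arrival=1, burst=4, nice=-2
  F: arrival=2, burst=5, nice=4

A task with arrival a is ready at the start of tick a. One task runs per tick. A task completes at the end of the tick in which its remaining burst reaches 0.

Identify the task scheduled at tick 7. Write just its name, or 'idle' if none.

t=0: vr[A=0] → run A
t=1: vr[A=512/263 E=512/263] → run A
t=2: vr[A=1024/263 B=512/263 E=512/263 F=512/263] → run B
t=3: vr[A=1024/263 B=1549824/657763 D=512/263 E=512/263 F=512/263] → run D
t=4: vr[A=1024/263 B=1549824/657763 D=540672/208559 E=512/263 F=512/263] → run E
t=5: vr[A=1024/263 B=1549824/657763 D=540672/208559 E=540672/208559 F=512/263] → run F
t=6: vr[A=1024/263 B=1549824/657763 D=540672/208559 E=540672/208559 F=485888/111249] → run B
t=7: vr[A=1024/263 D=540672/208559 E=540672/208559 F=485888/111249] → run D
t=8: vr[A=1024/263 D=675328/208559 E=540672/208559 F=485888/111249] → run E
t=9: vr[A=1024/263 D=675328/208559 E=675328/208559 F=485888/111249] → run D
t=10: vr[A=1024/263 D=809984/208559 E=675328/208559 F=485888/111249] → run E
t=11: vr[A=1024/263 D=809984/208559 E=809984/208559 F=485888/111249] → run D
t=12: vr[A=1024/263 D=944640/208559 E=809984/208559 F=485888/111249] → run E
t=13: vr[A=1024/263 D=944640/208559 F=485888/111249] → run A
t=14: vr[D=944640/208559 F=485888/111249] → run F
t=15: vr[D=944640/208559 F=755200/111249] → run D
t=16: vr[D=1079296/208559 F=755200/111249] → run D
t=17: vr[D=1213952/208559 F=755200/111249] → run D
t=18: vr[F=755200/111249] → run F
t=19: vr[F=341504/37083] → run F
t=20: vr[F=1293824/111249] → run F
t=21: (idle)
t=22: (idle)
t=23: (idle)

running at tick 7 = D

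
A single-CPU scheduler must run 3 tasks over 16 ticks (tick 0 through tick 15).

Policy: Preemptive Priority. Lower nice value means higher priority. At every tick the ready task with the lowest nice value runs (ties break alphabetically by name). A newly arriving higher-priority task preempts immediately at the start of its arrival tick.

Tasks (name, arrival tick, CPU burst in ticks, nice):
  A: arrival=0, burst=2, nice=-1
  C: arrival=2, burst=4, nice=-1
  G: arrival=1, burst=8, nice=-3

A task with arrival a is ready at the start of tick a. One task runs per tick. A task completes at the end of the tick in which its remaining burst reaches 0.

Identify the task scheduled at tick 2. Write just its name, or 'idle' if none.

running at tick 2 = G

t=0: ready={A} → run A
t=1: ready={A,G} → run G
t=2: ready={A,C,G} → run G
t=3: ready={A,C,G} → run G
t=4: ready={A,C,G} → run G
t=5: ready={A,C,G} → run G
t=6: ready={A,C,G} → run G
t=7: ready={A,C,G} → run G
t=8: ready={A,C,G} → run G
t=9: ready={A,C} → run A
t=10: ready={C} → run C
t=11: ready={C} → run C
t=12: ready={C} → run C
t=13: ready={C} → run C
t=14: (idle)
t=15: (idle)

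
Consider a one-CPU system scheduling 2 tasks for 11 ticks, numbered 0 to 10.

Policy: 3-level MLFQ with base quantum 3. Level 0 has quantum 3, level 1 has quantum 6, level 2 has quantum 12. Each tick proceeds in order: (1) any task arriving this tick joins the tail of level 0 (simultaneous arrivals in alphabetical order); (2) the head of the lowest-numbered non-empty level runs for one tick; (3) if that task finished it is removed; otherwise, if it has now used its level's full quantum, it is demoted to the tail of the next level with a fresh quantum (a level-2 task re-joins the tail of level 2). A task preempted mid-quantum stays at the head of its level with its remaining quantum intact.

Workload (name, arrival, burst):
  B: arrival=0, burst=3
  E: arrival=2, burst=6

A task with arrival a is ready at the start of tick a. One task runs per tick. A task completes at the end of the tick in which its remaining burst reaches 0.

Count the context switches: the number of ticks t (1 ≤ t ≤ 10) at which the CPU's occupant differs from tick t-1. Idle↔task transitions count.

context switches = 2

t=0: L0/L1/L2 = B/-/- → run B
t=1: L0/L1/L2 = B/-/- → run B
t=2: L0/L1/L2 = BE/-/- → run B
t=3: L0/L1/L2 = E/-/- → run E
t=4: L0/L1/L2 = E/-/- → run E
t=5: L0/L1/L2 = E/-/- → run E
t=6: L0/L1/L2 = -/E/- → run E
t=7: L0/L1/L2 = -/E/- → run E
t=8: L0/L1/L2 = -/E/- → run E
t=9: (idle)
t=10: (idle)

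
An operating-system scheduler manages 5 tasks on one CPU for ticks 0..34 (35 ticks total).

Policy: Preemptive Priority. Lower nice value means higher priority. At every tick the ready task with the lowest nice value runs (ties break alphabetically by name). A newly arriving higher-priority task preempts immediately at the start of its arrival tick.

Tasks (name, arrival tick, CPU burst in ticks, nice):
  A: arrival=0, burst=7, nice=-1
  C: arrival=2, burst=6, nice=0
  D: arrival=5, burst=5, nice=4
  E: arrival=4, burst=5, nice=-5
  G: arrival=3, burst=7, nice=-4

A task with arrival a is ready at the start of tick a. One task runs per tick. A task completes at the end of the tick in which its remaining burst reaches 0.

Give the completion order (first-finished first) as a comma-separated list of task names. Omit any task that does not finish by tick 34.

completion order = E, G, A, C, D

t=0: ready={A} → run A
t=1: ready={A} → run A
t=2: ready={A,C} → run A
t=3: ready={A,C,G} → run G
t=4: ready={A,C,E,G} → run E
t=5: ready={A,C,D,E,G} → run E
t=6: ready={A,C,D,E,G} → run E
t=7: ready={A,C,D,E,G} → run E
t=8: ready={A,C,D,E,G} → run E
t=9: ready={A,C,D,G} → run G
t=10: ready={A,C,D,G} → run G
t=11: ready={A,C,D,G} → run G
t=12: ready={A,C,D,G} → run G
t=13: ready={A,C,D,G} → run G
t=14: ready={A,C,D,G} → run G
t=15: ready={A,C,D} → run A
t=16: ready={A,C,D} → run A
t=17: ready={A,C,D} → run A
t=18: ready={A,C,D} → run A
t=19: ready={C,D} → run C
t=20: ready={C,D} → run C
t=21: ready={C,D} → run C
t=22: ready={C,D} → run C
t=23: ready={C,D} → run C
t=24: ready={C,D} → run C
t=25: ready={D} → run D
t=26: ready={D} → run D
t=27: ready={D} → run D
t=28: ready={D} → run D
t=29: ready={D} → run D
t=30: (idle)
t=31: (idle)
t=32: (idle)
t=33: (idle)
t=34: (idle)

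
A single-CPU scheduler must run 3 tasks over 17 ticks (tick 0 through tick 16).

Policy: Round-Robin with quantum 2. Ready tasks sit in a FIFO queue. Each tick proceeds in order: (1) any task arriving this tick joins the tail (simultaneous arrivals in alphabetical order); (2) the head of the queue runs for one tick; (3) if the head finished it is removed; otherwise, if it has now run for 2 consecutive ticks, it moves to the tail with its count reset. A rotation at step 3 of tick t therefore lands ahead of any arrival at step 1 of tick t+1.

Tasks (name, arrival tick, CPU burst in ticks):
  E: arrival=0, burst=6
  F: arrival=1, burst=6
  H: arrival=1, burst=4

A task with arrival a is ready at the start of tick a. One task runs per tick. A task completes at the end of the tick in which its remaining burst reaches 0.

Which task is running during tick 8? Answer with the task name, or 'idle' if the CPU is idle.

t=0: queue=[E] q_used=0 → run E
t=1: queue=[E,F,H] q_used=1 → run E
t=2: queue=[F,H,E] q_used=0 → run F
t=3: queue=[F,H,E] q_used=1 → run F
t=4: queue=[H,E,F] q_used=0 → run H
t=5: queue=[H,E,F] q_used=1 → run H
t=6: queue=[E,F,H] q_used=0 → run E
t=7: queue=[E,F,H] q_used=1 → run E
t=8: queue=[F,H,E] q_used=0 → run F
t=9: queue=[F,H,E] q_used=1 → run F
t=10: queue=[H,E,F] q_used=0 → run H
t=11: queue=[H,E,F] q_used=1 → run H
t=12: queue=[E,F] q_used=0 → run E
t=13: queue=[E,F] q_used=1 → run E
t=14: queue=[F] q_used=0 → run F
t=15: queue=[F] q_used=1 → run F
t=16: (idle)

running at tick 8 = F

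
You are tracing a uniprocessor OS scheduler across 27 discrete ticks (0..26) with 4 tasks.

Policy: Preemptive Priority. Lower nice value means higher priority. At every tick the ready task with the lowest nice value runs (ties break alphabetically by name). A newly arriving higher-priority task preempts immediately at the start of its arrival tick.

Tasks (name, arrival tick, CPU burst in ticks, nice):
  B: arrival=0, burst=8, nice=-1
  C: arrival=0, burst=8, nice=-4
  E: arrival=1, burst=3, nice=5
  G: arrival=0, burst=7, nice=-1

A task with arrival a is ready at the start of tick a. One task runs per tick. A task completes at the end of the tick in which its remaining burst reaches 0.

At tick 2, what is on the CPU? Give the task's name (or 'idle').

t=0: ready={B,C,G} → run C
t=1: ready={B,C,E,G} → run C
t=2: ready={B,C,E,G} → run C
t=3: ready={B,C,E,G} → run C
t=4: ready={B,C,E,G} → run C
t=5: ready={B,C,E,G} → run C
t=6: ready={B,C,E,G} → run C
t=7: ready={B,C,E,G} → run C
t=8: ready={B,E,G} → run B
t=9: ready={B,E,G} → run B
t=10: ready={B,E,G} → run B
t=11: ready={B,E,G} → run B
t=12: ready={B,E,G} → run B
t=13: ready={B,E,G} → run B
t=14: ready={B,E,G} → run B
t=15: ready={B,E,G} → run B
t=16: ready={E,G} → run G
t=17: ready={E,G} → run G
t=18: ready={E,G} → run G
t=19: ready={E,G} → run G
t=20: ready={E,G} → run G
t=21: ready={E,G} → run G
t=22: ready={E,G} → run G
t=23: ready={E} → run E
t=24: ready={E} → run E
t=25: ready={E} → run E
t=26: (idle)

running at tick 2 = C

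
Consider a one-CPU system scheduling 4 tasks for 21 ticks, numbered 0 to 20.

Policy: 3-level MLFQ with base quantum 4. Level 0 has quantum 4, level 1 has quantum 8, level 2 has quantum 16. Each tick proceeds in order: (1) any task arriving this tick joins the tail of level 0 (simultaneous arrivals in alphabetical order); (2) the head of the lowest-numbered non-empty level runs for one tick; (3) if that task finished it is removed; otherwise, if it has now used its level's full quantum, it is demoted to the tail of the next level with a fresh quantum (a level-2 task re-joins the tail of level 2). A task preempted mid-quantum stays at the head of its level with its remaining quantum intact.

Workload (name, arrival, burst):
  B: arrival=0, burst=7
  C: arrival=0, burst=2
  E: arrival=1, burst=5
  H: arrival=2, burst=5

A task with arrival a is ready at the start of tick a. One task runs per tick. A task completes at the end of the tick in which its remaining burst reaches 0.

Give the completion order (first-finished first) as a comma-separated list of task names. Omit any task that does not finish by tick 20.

t=0: L0/L1/L2 = BC/-/- → run B
t=1: L0/L1/L2 = BCE/-/- → run B
t=2: L0/L1/L2 = BCEH/-/- → run B
t=3: L0/L1/L2 = BCEH/-/- → run B
t=4: L0/L1/L2 = CEH/B/- → run C
t=5: L0/L1/L2 = CEH/B/- → run C
t=6: L0/L1/L2 = EH/B/- → run E
t=7: L0/L1/L2 = EH/B/- → run E
t=8: L0/L1/L2 = EH/B/- → run E
t=9: L0/L1/L2 = EH/B/- → run E
t=10: L0/L1/L2 = H/BE/- → run H
t=11: L0/L1/L2 = H/BE/- → run H
t=12: L0/L1/L2 = H/BE/- → run H
t=13: L0/L1/L2 = H/BE/- → run H
t=14: L0/L1/L2 = -/BEH/- → run B
t=15: L0/L1/L2 = -/BEH/- → run B
t=16: L0/L1/L2 = -/BEH/- → run B
t=17: L0/L1/L2 = -/EH/- → run E
t=18: L0/L1/L2 = -/H/- → run H
t=19: (idle)
t=20: (idle)

completion order = C, B, E, H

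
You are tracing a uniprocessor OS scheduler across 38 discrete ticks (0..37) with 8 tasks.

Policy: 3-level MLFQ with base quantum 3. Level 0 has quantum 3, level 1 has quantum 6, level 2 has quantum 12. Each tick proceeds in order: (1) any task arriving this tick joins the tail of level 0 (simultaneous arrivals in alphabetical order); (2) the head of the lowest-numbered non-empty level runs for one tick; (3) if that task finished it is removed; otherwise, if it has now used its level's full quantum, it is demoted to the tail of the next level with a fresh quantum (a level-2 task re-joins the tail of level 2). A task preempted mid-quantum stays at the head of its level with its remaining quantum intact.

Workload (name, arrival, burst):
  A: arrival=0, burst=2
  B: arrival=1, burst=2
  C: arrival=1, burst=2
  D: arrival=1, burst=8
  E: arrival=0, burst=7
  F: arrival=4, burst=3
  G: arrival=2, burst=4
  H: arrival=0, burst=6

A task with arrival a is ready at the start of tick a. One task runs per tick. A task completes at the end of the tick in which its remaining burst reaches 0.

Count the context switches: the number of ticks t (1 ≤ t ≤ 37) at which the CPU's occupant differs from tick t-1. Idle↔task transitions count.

context switches = 12

t=0: L0/L1/L2 = AEH/-/- → run A
t=1: L0/L1/L2 = AEHBCD/-/- → run A
t=2: L0/L1/L2 = EHBCDG/-/- → run E
t=3: L0/L1/L2 = EHBCDG/-/- → run E
t=4: L0/L1/L2 = EHBCDGF/-/- → run E
t=5: L0/L1/L2 = HBCDGF/E/- → run H
t=6: L0/L1/L2 = HBCDGF/E/- → run H
t=7: L0/L1/L2 = HBCDGF/E/- → run H
t=8: L0/L1/L2 = BCDGF/EH/- → run B
t=9: L0/L1/L2 = BCDGF/EH/- → run B
t=10: L0/L1/L2 = CDGF/EH/- → run C
t=11: L0/L1/L2 = CDGF/EH/- → run C
t=12: L0/L1/L2 = DGF/EH/- → run D
t=13: L0/L1/L2 = DGF/EH/- → run D
t=14: L0/L1/L2 = DGF/EH/- → run D
t=15: L0/L1/L2 = GF/EHD/- → run G
t=16: L0/L1/L2 = GF/EHD/- → run G
t=17: L0/L1/L2 = GF/EHD/- → run G
t=18: L0/L1/L2 = F/EHDG/- → run F
t=19: L0/L1/L2 = F/EHDG/- → run F
t=20: L0/L1/L2 = F/EHDG/- → run F
t=21: L0/L1/L2 = -/EHDG/- → run E
t=22: L0/L1/L2 = -/EHDG/- → run E
t=23: L0/L1/L2 = -/EHDG/- → run E
t=24: L0/L1/L2 = -/EHDG/- → run E
t=25: L0/L1/L2 = -/HDG/- → run H
t=26: L0/L1/L2 = -/HDG/- → run H
t=27: L0/L1/L2 = -/HDG/- → run H
t=28: L0/L1/L2 = -/DG/- → run D
t=29: L0/L1/L2 = -/DG/- → run D
t=30: L0/L1/L2 = -/DG/- → run D
t=31: L0/L1/L2 = -/DG/- → run D
t=32: L0/L1/L2 = -/DG/- → run D
t=33: L0/L1/L2 = -/G/- → run G
t=34: (idle)
t=35: (idle)
t=36: (idle)
t=37: (idle)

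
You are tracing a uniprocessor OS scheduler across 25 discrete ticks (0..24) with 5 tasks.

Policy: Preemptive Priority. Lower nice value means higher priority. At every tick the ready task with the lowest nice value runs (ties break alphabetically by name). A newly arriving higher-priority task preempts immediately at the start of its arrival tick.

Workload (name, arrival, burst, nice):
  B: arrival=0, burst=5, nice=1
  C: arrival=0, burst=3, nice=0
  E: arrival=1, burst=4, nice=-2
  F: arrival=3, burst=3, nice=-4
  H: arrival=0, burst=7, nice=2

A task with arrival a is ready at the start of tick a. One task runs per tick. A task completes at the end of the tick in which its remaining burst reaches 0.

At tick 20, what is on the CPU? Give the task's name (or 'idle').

t=0: ready={B,C,H} → run C
t=1: ready={B,C,E,H} → run E
t=2: ready={B,C,E,H} → run E
t=3: ready={B,C,E,F,H} → run F
t=4: ready={B,C,E,F,H} → run F
t=5: ready={B,C,E,F,H} → run F
t=6: ready={B,C,E,H} → run E
t=7: ready={B,C,E,H} → run E
t=8: ready={B,C,H} → run C
t=9: ready={B,C,H} → run C
t=10: ready={B,H} → run B
t=11: ready={B,H} → run B
t=12: ready={B,H} → run B
t=13: ready={B,H} → run B
t=14: ready={B,H} → run B
t=15: ready={H} → run H
t=16: ready={H} → run H
t=17: ready={H} → run H
t=18: ready={H} → run H
t=19: ready={H} → run H
t=20: ready={H} → run H
t=21: ready={H} → run H
t=22: (idle)
t=23: (idle)
t=24: (idle)

running at tick 20 = H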